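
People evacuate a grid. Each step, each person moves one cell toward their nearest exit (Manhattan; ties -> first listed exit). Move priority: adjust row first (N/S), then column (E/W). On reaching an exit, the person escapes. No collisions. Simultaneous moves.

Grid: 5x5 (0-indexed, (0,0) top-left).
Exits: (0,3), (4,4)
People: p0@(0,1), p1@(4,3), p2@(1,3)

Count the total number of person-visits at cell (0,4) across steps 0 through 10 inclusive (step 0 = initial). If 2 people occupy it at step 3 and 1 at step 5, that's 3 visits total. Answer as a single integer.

Answer: 0

Derivation:
Step 0: p0@(0,1) p1@(4,3) p2@(1,3) -> at (0,4): 0 [-], cum=0
Step 1: p0@(0,2) p1@ESC p2@ESC -> at (0,4): 0 [-], cum=0
Step 2: p0@ESC p1@ESC p2@ESC -> at (0,4): 0 [-], cum=0
Total visits = 0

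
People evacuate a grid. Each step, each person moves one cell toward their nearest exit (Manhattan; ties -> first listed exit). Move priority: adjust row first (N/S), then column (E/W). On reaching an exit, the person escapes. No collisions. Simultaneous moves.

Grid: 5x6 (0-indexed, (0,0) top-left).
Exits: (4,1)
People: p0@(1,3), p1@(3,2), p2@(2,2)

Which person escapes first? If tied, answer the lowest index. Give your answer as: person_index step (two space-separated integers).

Answer: 1 2

Derivation:
Step 1: p0:(1,3)->(2,3) | p1:(3,2)->(4,2) | p2:(2,2)->(3,2)
Step 2: p0:(2,3)->(3,3) | p1:(4,2)->(4,1)->EXIT | p2:(3,2)->(4,2)
Step 3: p0:(3,3)->(4,3) | p1:escaped | p2:(4,2)->(4,1)->EXIT
Step 4: p0:(4,3)->(4,2) | p1:escaped | p2:escaped
Step 5: p0:(4,2)->(4,1)->EXIT | p1:escaped | p2:escaped
Exit steps: [5, 2, 3]
First to escape: p1 at step 2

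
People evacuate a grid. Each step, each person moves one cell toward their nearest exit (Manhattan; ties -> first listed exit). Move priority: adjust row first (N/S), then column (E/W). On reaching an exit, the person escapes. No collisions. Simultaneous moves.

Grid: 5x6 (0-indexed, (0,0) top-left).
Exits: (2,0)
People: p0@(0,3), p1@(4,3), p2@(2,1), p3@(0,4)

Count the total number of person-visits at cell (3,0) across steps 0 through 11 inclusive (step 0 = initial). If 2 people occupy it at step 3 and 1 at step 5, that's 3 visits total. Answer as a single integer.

Answer: 0

Derivation:
Step 0: p0@(0,3) p1@(4,3) p2@(2,1) p3@(0,4) -> at (3,0): 0 [-], cum=0
Step 1: p0@(1,3) p1@(3,3) p2@ESC p3@(1,4) -> at (3,0): 0 [-], cum=0
Step 2: p0@(2,3) p1@(2,3) p2@ESC p3@(2,4) -> at (3,0): 0 [-], cum=0
Step 3: p0@(2,2) p1@(2,2) p2@ESC p3@(2,3) -> at (3,0): 0 [-], cum=0
Step 4: p0@(2,1) p1@(2,1) p2@ESC p3@(2,2) -> at (3,0): 0 [-], cum=0
Step 5: p0@ESC p1@ESC p2@ESC p3@(2,1) -> at (3,0): 0 [-], cum=0
Step 6: p0@ESC p1@ESC p2@ESC p3@ESC -> at (3,0): 0 [-], cum=0
Total visits = 0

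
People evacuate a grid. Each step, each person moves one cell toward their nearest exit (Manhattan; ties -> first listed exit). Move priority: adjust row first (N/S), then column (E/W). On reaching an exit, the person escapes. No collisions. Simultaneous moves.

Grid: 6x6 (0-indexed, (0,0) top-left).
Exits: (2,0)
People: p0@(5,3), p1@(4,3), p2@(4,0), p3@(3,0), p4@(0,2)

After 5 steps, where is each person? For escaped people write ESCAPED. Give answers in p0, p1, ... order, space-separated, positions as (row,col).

Step 1: p0:(5,3)->(4,3) | p1:(4,3)->(3,3) | p2:(4,0)->(3,0) | p3:(3,0)->(2,0)->EXIT | p4:(0,2)->(1,2)
Step 2: p0:(4,3)->(3,3) | p1:(3,3)->(2,3) | p2:(3,0)->(2,0)->EXIT | p3:escaped | p4:(1,2)->(2,2)
Step 3: p0:(3,3)->(2,3) | p1:(2,3)->(2,2) | p2:escaped | p3:escaped | p4:(2,2)->(2,1)
Step 4: p0:(2,3)->(2,2) | p1:(2,2)->(2,1) | p2:escaped | p3:escaped | p4:(2,1)->(2,0)->EXIT
Step 5: p0:(2,2)->(2,1) | p1:(2,1)->(2,0)->EXIT | p2:escaped | p3:escaped | p4:escaped

(2,1) ESCAPED ESCAPED ESCAPED ESCAPED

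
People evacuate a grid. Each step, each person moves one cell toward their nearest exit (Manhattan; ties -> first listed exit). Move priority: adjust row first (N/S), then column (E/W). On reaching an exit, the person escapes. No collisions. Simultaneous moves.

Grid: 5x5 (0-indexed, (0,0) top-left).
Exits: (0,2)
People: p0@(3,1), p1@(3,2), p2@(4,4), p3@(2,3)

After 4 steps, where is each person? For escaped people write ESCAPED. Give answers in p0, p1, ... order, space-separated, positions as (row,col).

Step 1: p0:(3,1)->(2,1) | p1:(3,2)->(2,2) | p2:(4,4)->(3,4) | p3:(2,3)->(1,3)
Step 2: p0:(2,1)->(1,1) | p1:(2,2)->(1,2) | p2:(3,4)->(2,4) | p3:(1,3)->(0,3)
Step 3: p0:(1,1)->(0,1) | p1:(1,2)->(0,2)->EXIT | p2:(2,4)->(1,4) | p3:(0,3)->(0,2)->EXIT
Step 4: p0:(0,1)->(0,2)->EXIT | p1:escaped | p2:(1,4)->(0,4) | p3:escaped

ESCAPED ESCAPED (0,4) ESCAPED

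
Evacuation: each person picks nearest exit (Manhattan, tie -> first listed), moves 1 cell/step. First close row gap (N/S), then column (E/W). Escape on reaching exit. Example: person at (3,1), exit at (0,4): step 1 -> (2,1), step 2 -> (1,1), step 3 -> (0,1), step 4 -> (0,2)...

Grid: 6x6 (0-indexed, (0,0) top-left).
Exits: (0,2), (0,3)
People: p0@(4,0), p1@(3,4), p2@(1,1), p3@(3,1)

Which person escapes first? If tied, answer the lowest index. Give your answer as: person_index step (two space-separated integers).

Answer: 2 2

Derivation:
Step 1: p0:(4,0)->(3,0) | p1:(3,4)->(2,4) | p2:(1,1)->(0,1) | p3:(3,1)->(2,1)
Step 2: p0:(3,0)->(2,0) | p1:(2,4)->(1,4) | p2:(0,1)->(0,2)->EXIT | p3:(2,1)->(1,1)
Step 3: p0:(2,0)->(1,0) | p1:(1,4)->(0,4) | p2:escaped | p3:(1,1)->(0,1)
Step 4: p0:(1,0)->(0,0) | p1:(0,4)->(0,3)->EXIT | p2:escaped | p3:(0,1)->(0,2)->EXIT
Step 5: p0:(0,0)->(0,1) | p1:escaped | p2:escaped | p3:escaped
Step 6: p0:(0,1)->(0,2)->EXIT | p1:escaped | p2:escaped | p3:escaped
Exit steps: [6, 4, 2, 4]
First to escape: p2 at step 2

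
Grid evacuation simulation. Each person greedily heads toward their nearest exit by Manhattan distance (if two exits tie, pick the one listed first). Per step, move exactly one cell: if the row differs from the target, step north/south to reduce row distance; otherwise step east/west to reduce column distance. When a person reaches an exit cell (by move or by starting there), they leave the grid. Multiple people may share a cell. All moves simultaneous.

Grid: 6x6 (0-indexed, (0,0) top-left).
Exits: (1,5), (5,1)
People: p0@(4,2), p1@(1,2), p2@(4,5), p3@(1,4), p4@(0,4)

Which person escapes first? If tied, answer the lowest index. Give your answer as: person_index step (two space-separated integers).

Step 1: p0:(4,2)->(5,2) | p1:(1,2)->(1,3) | p2:(4,5)->(3,5) | p3:(1,4)->(1,5)->EXIT | p4:(0,4)->(1,4)
Step 2: p0:(5,2)->(5,1)->EXIT | p1:(1,3)->(1,4) | p2:(3,5)->(2,5) | p3:escaped | p4:(1,4)->(1,5)->EXIT
Step 3: p0:escaped | p1:(1,4)->(1,5)->EXIT | p2:(2,5)->(1,5)->EXIT | p3:escaped | p4:escaped
Exit steps: [2, 3, 3, 1, 2]
First to escape: p3 at step 1

Answer: 3 1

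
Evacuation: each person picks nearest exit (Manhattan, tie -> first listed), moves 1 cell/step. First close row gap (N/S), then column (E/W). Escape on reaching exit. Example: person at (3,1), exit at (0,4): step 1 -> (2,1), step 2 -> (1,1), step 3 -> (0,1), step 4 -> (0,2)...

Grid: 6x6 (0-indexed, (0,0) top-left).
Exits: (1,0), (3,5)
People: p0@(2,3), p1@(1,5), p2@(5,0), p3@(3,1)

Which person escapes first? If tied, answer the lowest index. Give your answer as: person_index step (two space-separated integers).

Answer: 1 2

Derivation:
Step 1: p0:(2,3)->(3,3) | p1:(1,5)->(2,5) | p2:(5,0)->(4,0) | p3:(3,1)->(2,1)
Step 2: p0:(3,3)->(3,4) | p1:(2,5)->(3,5)->EXIT | p2:(4,0)->(3,0) | p3:(2,1)->(1,1)
Step 3: p0:(3,4)->(3,5)->EXIT | p1:escaped | p2:(3,0)->(2,0) | p3:(1,1)->(1,0)->EXIT
Step 4: p0:escaped | p1:escaped | p2:(2,0)->(1,0)->EXIT | p3:escaped
Exit steps: [3, 2, 4, 3]
First to escape: p1 at step 2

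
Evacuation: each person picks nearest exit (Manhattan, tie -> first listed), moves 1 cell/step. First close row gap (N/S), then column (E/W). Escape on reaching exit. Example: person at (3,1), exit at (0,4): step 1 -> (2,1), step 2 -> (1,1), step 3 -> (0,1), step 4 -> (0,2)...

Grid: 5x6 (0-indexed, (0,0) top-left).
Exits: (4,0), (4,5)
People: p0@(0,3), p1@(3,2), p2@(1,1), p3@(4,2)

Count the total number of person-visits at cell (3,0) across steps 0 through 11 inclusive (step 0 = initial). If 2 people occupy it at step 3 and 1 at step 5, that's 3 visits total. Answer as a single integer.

Answer: 0

Derivation:
Step 0: p0@(0,3) p1@(3,2) p2@(1,1) p3@(4,2) -> at (3,0): 0 [-], cum=0
Step 1: p0@(1,3) p1@(4,2) p2@(2,1) p3@(4,1) -> at (3,0): 0 [-], cum=0
Step 2: p0@(2,3) p1@(4,1) p2@(3,1) p3@ESC -> at (3,0): 0 [-], cum=0
Step 3: p0@(3,3) p1@ESC p2@(4,1) p3@ESC -> at (3,0): 0 [-], cum=0
Step 4: p0@(4,3) p1@ESC p2@ESC p3@ESC -> at (3,0): 0 [-], cum=0
Step 5: p0@(4,4) p1@ESC p2@ESC p3@ESC -> at (3,0): 0 [-], cum=0
Step 6: p0@ESC p1@ESC p2@ESC p3@ESC -> at (3,0): 0 [-], cum=0
Total visits = 0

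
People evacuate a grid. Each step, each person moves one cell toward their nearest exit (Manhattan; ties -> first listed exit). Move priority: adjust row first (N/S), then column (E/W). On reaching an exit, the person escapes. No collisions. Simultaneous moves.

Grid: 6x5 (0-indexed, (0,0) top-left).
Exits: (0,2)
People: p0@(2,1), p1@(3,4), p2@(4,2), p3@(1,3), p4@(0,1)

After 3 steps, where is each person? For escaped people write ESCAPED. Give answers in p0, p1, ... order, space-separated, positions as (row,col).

Step 1: p0:(2,1)->(1,1) | p1:(3,4)->(2,4) | p2:(4,2)->(3,2) | p3:(1,3)->(0,3) | p4:(0,1)->(0,2)->EXIT
Step 2: p0:(1,1)->(0,1) | p1:(2,4)->(1,4) | p2:(3,2)->(2,2) | p3:(0,3)->(0,2)->EXIT | p4:escaped
Step 3: p0:(0,1)->(0,2)->EXIT | p1:(1,4)->(0,4) | p2:(2,2)->(1,2) | p3:escaped | p4:escaped

ESCAPED (0,4) (1,2) ESCAPED ESCAPED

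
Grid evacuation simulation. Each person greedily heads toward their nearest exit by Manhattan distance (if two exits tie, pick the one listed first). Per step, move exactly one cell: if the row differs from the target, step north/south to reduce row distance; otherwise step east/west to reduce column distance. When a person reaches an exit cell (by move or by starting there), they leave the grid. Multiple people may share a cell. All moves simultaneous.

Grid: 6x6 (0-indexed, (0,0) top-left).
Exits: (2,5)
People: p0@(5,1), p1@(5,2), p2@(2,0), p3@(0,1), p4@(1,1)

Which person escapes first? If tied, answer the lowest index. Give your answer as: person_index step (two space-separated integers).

Step 1: p0:(5,1)->(4,1) | p1:(5,2)->(4,2) | p2:(2,0)->(2,1) | p3:(0,1)->(1,1) | p4:(1,1)->(2,1)
Step 2: p0:(4,1)->(3,1) | p1:(4,2)->(3,2) | p2:(2,1)->(2,2) | p3:(1,1)->(2,1) | p4:(2,1)->(2,2)
Step 3: p0:(3,1)->(2,1) | p1:(3,2)->(2,2) | p2:(2,2)->(2,3) | p3:(2,1)->(2,2) | p4:(2,2)->(2,3)
Step 4: p0:(2,1)->(2,2) | p1:(2,2)->(2,3) | p2:(2,3)->(2,4) | p3:(2,2)->(2,3) | p4:(2,3)->(2,4)
Step 5: p0:(2,2)->(2,3) | p1:(2,3)->(2,4) | p2:(2,4)->(2,5)->EXIT | p3:(2,3)->(2,4) | p4:(2,4)->(2,5)->EXIT
Step 6: p0:(2,3)->(2,4) | p1:(2,4)->(2,5)->EXIT | p2:escaped | p3:(2,4)->(2,5)->EXIT | p4:escaped
Step 7: p0:(2,4)->(2,5)->EXIT | p1:escaped | p2:escaped | p3:escaped | p4:escaped
Exit steps: [7, 6, 5, 6, 5]
First to escape: p2 at step 5

Answer: 2 5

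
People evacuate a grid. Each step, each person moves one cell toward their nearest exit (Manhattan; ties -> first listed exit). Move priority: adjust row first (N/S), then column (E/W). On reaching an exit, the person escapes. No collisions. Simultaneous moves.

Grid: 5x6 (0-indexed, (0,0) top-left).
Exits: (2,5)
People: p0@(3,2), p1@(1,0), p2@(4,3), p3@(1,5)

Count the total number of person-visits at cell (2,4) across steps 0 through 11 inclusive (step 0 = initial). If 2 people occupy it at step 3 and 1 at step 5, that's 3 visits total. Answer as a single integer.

Answer: 3

Derivation:
Step 0: p0@(3,2) p1@(1,0) p2@(4,3) p3@(1,5) -> at (2,4): 0 [-], cum=0
Step 1: p0@(2,2) p1@(2,0) p2@(3,3) p3@ESC -> at (2,4): 0 [-], cum=0
Step 2: p0@(2,3) p1@(2,1) p2@(2,3) p3@ESC -> at (2,4): 0 [-], cum=0
Step 3: p0@(2,4) p1@(2,2) p2@(2,4) p3@ESC -> at (2,4): 2 [p0,p2], cum=2
Step 4: p0@ESC p1@(2,3) p2@ESC p3@ESC -> at (2,4): 0 [-], cum=2
Step 5: p0@ESC p1@(2,4) p2@ESC p3@ESC -> at (2,4): 1 [p1], cum=3
Step 6: p0@ESC p1@ESC p2@ESC p3@ESC -> at (2,4): 0 [-], cum=3
Total visits = 3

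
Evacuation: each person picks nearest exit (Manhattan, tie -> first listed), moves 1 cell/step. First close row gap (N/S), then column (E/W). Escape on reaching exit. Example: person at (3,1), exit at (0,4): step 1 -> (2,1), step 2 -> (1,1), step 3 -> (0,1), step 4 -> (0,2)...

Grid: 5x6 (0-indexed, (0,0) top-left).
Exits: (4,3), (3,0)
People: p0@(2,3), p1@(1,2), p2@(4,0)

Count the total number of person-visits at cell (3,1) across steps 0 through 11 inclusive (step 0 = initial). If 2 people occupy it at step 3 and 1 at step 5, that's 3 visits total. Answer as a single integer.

Step 0: p0@(2,3) p1@(1,2) p2@(4,0) -> at (3,1): 0 [-], cum=0
Step 1: p0@(3,3) p1@(2,2) p2@ESC -> at (3,1): 0 [-], cum=0
Step 2: p0@ESC p1@(3,2) p2@ESC -> at (3,1): 0 [-], cum=0
Step 3: p0@ESC p1@(4,2) p2@ESC -> at (3,1): 0 [-], cum=0
Step 4: p0@ESC p1@ESC p2@ESC -> at (3,1): 0 [-], cum=0
Total visits = 0

Answer: 0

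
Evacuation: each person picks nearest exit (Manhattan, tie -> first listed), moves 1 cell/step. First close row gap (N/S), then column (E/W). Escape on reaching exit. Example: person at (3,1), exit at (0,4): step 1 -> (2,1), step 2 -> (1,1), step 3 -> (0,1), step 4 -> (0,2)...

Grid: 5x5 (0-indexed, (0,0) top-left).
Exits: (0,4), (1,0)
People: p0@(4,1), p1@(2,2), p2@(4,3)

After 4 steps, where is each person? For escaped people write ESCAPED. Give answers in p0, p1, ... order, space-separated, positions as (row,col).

Step 1: p0:(4,1)->(3,1) | p1:(2,2)->(1,2) | p2:(4,3)->(3,3)
Step 2: p0:(3,1)->(2,1) | p1:(1,2)->(1,1) | p2:(3,3)->(2,3)
Step 3: p0:(2,1)->(1,1) | p1:(1,1)->(1,0)->EXIT | p2:(2,3)->(1,3)
Step 4: p0:(1,1)->(1,0)->EXIT | p1:escaped | p2:(1,3)->(0,3)

ESCAPED ESCAPED (0,3)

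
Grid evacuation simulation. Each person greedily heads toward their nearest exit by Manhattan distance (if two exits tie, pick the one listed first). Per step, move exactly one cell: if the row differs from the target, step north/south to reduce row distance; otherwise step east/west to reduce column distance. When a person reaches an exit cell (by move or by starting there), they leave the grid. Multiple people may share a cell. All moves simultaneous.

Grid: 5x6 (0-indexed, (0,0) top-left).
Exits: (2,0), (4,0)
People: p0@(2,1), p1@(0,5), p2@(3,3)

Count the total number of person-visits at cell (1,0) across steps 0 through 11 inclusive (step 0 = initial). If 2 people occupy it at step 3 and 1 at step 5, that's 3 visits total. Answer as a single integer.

Step 0: p0@(2,1) p1@(0,5) p2@(3,3) -> at (1,0): 0 [-], cum=0
Step 1: p0@ESC p1@(1,5) p2@(2,3) -> at (1,0): 0 [-], cum=0
Step 2: p0@ESC p1@(2,5) p2@(2,2) -> at (1,0): 0 [-], cum=0
Step 3: p0@ESC p1@(2,4) p2@(2,1) -> at (1,0): 0 [-], cum=0
Step 4: p0@ESC p1@(2,3) p2@ESC -> at (1,0): 0 [-], cum=0
Step 5: p0@ESC p1@(2,2) p2@ESC -> at (1,0): 0 [-], cum=0
Step 6: p0@ESC p1@(2,1) p2@ESC -> at (1,0): 0 [-], cum=0
Step 7: p0@ESC p1@ESC p2@ESC -> at (1,0): 0 [-], cum=0
Total visits = 0

Answer: 0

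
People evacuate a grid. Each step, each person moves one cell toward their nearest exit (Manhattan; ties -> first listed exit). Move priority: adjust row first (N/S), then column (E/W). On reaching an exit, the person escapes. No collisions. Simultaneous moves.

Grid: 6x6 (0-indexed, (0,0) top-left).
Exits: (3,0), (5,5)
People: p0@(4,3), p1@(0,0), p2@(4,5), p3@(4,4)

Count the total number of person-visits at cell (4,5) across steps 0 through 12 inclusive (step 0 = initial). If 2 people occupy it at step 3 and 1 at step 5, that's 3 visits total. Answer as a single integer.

Step 0: p0@(4,3) p1@(0,0) p2@(4,5) p3@(4,4) -> at (4,5): 1 [p2], cum=1
Step 1: p0@(5,3) p1@(1,0) p2@ESC p3@(5,4) -> at (4,5): 0 [-], cum=1
Step 2: p0@(5,4) p1@(2,0) p2@ESC p3@ESC -> at (4,5): 0 [-], cum=1
Step 3: p0@ESC p1@ESC p2@ESC p3@ESC -> at (4,5): 0 [-], cum=1
Total visits = 1

Answer: 1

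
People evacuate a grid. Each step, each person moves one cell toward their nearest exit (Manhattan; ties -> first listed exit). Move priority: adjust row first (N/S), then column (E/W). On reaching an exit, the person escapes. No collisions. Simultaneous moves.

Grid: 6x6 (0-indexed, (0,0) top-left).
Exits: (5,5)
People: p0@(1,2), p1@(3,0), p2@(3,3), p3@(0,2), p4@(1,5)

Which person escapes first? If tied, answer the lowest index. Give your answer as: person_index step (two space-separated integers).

Step 1: p0:(1,2)->(2,2) | p1:(3,0)->(4,0) | p2:(3,3)->(4,3) | p3:(0,2)->(1,2) | p4:(1,5)->(2,5)
Step 2: p0:(2,2)->(3,2) | p1:(4,0)->(5,0) | p2:(4,3)->(5,3) | p3:(1,2)->(2,2) | p4:(2,5)->(3,5)
Step 3: p0:(3,2)->(4,2) | p1:(5,0)->(5,1) | p2:(5,3)->(5,4) | p3:(2,2)->(3,2) | p4:(3,5)->(4,5)
Step 4: p0:(4,2)->(5,2) | p1:(5,1)->(5,2) | p2:(5,4)->(5,5)->EXIT | p3:(3,2)->(4,2) | p4:(4,5)->(5,5)->EXIT
Step 5: p0:(5,2)->(5,3) | p1:(5,2)->(5,3) | p2:escaped | p3:(4,2)->(5,2) | p4:escaped
Step 6: p0:(5,3)->(5,4) | p1:(5,3)->(5,4) | p2:escaped | p3:(5,2)->(5,3) | p4:escaped
Step 7: p0:(5,4)->(5,5)->EXIT | p1:(5,4)->(5,5)->EXIT | p2:escaped | p3:(5,3)->(5,4) | p4:escaped
Step 8: p0:escaped | p1:escaped | p2:escaped | p3:(5,4)->(5,5)->EXIT | p4:escaped
Exit steps: [7, 7, 4, 8, 4]
First to escape: p2 at step 4

Answer: 2 4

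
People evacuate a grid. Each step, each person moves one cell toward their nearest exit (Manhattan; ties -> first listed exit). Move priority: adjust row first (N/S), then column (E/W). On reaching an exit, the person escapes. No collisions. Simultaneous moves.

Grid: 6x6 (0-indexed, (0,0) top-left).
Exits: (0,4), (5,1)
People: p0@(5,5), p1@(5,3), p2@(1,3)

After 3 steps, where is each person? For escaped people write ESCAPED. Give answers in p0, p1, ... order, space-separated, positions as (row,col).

Step 1: p0:(5,5)->(5,4) | p1:(5,3)->(5,2) | p2:(1,3)->(0,3)
Step 2: p0:(5,4)->(5,3) | p1:(5,2)->(5,1)->EXIT | p2:(0,3)->(0,4)->EXIT
Step 3: p0:(5,3)->(5,2) | p1:escaped | p2:escaped

(5,2) ESCAPED ESCAPED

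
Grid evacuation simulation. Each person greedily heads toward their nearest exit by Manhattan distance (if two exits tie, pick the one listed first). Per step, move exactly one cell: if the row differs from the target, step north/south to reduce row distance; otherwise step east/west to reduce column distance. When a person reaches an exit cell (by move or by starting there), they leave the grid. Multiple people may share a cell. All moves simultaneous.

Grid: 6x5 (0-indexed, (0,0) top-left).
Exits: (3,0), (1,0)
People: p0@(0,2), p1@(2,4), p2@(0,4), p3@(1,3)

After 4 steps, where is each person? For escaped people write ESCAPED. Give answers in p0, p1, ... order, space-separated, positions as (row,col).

Step 1: p0:(0,2)->(1,2) | p1:(2,4)->(3,4) | p2:(0,4)->(1,4) | p3:(1,3)->(1,2)
Step 2: p0:(1,2)->(1,1) | p1:(3,4)->(3,3) | p2:(1,4)->(1,3) | p3:(1,2)->(1,1)
Step 3: p0:(1,1)->(1,0)->EXIT | p1:(3,3)->(3,2) | p2:(1,3)->(1,2) | p3:(1,1)->(1,0)->EXIT
Step 4: p0:escaped | p1:(3,2)->(3,1) | p2:(1,2)->(1,1) | p3:escaped

ESCAPED (3,1) (1,1) ESCAPED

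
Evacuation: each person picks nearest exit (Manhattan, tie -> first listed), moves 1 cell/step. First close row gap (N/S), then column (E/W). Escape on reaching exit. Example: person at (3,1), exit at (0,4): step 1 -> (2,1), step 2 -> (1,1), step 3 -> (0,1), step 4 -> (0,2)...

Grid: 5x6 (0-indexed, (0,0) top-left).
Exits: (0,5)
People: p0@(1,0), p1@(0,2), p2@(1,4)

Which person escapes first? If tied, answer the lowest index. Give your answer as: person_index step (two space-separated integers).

Step 1: p0:(1,0)->(0,0) | p1:(0,2)->(0,3) | p2:(1,4)->(0,4)
Step 2: p0:(0,0)->(0,1) | p1:(0,3)->(0,4) | p2:(0,4)->(0,5)->EXIT
Step 3: p0:(0,1)->(0,2) | p1:(0,4)->(0,5)->EXIT | p2:escaped
Step 4: p0:(0,2)->(0,3) | p1:escaped | p2:escaped
Step 5: p0:(0,3)->(0,4) | p1:escaped | p2:escaped
Step 6: p0:(0,4)->(0,5)->EXIT | p1:escaped | p2:escaped
Exit steps: [6, 3, 2]
First to escape: p2 at step 2

Answer: 2 2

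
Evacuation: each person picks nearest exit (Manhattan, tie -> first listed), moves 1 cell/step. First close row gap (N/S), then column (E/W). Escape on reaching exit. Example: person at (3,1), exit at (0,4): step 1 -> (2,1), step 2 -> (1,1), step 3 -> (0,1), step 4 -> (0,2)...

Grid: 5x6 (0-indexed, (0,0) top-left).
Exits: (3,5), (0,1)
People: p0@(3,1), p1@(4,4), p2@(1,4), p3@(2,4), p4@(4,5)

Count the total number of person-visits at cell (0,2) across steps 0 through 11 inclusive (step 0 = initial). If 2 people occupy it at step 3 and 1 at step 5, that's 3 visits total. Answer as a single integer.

Step 0: p0@(3,1) p1@(4,4) p2@(1,4) p3@(2,4) p4@(4,5) -> at (0,2): 0 [-], cum=0
Step 1: p0@(2,1) p1@(3,4) p2@(2,4) p3@(3,4) p4@ESC -> at (0,2): 0 [-], cum=0
Step 2: p0@(1,1) p1@ESC p2@(3,4) p3@ESC p4@ESC -> at (0,2): 0 [-], cum=0
Step 3: p0@ESC p1@ESC p2@ESC p3@ESC p4@ESC -> at (0,2): 0 [-], cum=0
Total visits = 0

Answer: 0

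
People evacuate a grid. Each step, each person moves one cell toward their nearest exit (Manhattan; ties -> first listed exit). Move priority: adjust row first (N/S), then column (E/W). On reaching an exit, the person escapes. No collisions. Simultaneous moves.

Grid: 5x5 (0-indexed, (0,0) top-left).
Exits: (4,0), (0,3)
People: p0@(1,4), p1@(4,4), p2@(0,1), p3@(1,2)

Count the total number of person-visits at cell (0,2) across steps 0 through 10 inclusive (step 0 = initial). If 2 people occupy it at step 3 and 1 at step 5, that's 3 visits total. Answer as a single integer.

Answer: 2

Derivation:
Step 0: p0@(1,4) p1@(4,4) p2@(0,1) p3@(1,2) -> at (0,2): 0 [-], cum=0
Step 1: p0@(0,4) p1@(4,3) p2@(0,2) p3@(0,2) -> at (0,2): 2 [p2,p3], cum=2
Step 2: p0@ESC p1@(4,2) p2@ESC p3@ESC -> at (0,2): 0 [-], cum=2
Step 3: p0@ESC p1@(4,1) p2@ESC p3@ESC -> at (0,2): 0 [-], cum=2
Step 4: p0@ESC p1@ESC p2@ESC p3@ESC -> at (0,2): 0 [-], cum=2
Total visits = 2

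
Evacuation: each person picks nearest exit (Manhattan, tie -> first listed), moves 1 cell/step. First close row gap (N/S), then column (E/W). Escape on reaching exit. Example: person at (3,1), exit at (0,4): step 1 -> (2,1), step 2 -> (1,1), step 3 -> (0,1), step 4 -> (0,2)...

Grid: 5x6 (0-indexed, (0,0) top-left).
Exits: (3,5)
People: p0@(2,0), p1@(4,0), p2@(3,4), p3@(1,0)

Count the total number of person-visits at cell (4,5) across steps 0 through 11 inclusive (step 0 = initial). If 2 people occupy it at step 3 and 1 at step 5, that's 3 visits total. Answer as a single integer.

Answer: 0

Derivation:
Step 0: p0@(2,0) p1@(4,0) p2@(3,4) p3@(1,0) -> at (4,5): 0 [-], cum=0
Step 1: p0@(3,0) p1@(3,0) p2@ESC p3@(2,0) -> at (4,5): 0 [-], cum=0
Step 2: p0@(3,1) p1@(3,1) p2@ESC p3@(3,0) -> at (4,5): 0 [-], cum=0
Step 3: p0@(3,2) p1@(3,2) p2@ESC p3@(3,1) -> at (4,5): 0 [-], cum=0
Step 4: p0@(3,3) p1@(3,3) p2@ESC p3@(3,2) -> at (4,5): 0 [-], cum=0
Step 5: p0@(3,4) p1@(3,4) p2@ESC p3@(3,3) -> at (4,5): 0 [-], cum=0
Step 6: p0@ESC p1@ESC p2@ESC p3@(3,4) -> at (4,5): 0 [-], cum=0
Step 7: p0@ESC p1@ESC p2@ESC p3@ESC -> at (4,5): 0 [-], cum=0
Total visits = 0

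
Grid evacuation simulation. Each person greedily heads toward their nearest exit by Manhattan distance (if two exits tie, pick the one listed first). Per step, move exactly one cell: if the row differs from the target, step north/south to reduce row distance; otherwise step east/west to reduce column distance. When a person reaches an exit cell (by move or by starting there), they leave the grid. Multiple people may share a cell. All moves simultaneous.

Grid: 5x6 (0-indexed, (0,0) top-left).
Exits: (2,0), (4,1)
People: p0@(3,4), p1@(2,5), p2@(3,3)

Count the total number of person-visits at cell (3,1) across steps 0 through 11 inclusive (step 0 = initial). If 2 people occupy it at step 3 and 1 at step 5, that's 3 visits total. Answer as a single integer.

Step 0: p0@(3,4) p1@(2,5) p2@(3,3) -> at (3,1): 0 [-], cum=0
Step 1: p0@(4,4) p1@(2,4) p2@(4,3) -> at (3,1): 0 [-], cum=0
Step 2: p0@(4,3) p1@(2,3) p2@(4,2) -> at (3,1): 0 [-], cum=0
Step 3: p0@(4,2) p1@(2,2) p2@ESC -> at (3,1): 0 [-], cum=0
Step 4: p0@ESC p1@(2,1) p2@ESC -> at (3,1): 0 [-], cum=0
Step 5: p0@ESC p1@ESC p2@ESC -> at (3,1): 0 [-], cum=0
Total visits = 0

Answer: 0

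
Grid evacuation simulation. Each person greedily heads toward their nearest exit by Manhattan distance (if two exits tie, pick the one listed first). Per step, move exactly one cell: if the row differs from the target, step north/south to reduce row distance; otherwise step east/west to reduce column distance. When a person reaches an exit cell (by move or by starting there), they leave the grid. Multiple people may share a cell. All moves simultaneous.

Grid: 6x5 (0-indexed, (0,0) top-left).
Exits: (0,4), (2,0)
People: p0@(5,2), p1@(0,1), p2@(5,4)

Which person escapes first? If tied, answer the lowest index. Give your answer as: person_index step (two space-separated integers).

Step 1: p0:(5,2)->(4,2) | p1:(0,1)->(0,2) | p2:(5,4)->(4,4)
Step 2: p0:(4,2)->(3,2) | p1:(0,2)->(0,3) | p2:(4,4)->(3,4)
Step 3: p0:(3,2)->(2,2) | p1:(0,3)->(0,4)->EXIT | p2:(3,4)->(2,4)
Step 4: p0:(2,2)->(2,1) | p1:escaped | p2:(2,4)->(1,4)
Step 5: p0:(2,1)->(2,0)->EXIT | p1:escaped | p2:(1,4)->(0,4)->EXIT
Exit steps: [5, 3, 5]
First to escape: p1 at step 3

Answer: 1 3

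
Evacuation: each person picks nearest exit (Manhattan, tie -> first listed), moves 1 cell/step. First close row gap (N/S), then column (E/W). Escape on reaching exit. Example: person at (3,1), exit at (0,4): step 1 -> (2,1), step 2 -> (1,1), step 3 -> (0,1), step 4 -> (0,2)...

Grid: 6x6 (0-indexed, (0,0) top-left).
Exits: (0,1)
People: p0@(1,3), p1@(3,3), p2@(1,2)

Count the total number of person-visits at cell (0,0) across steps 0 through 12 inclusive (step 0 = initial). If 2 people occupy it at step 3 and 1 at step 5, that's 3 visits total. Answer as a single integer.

Answer: 0

Derivation:
Step 0: p0@(1,3) p1@(3,3) p2@(1,2) -> at (0,0): 0 [-], cum=0
Step 1: p0@(0,3) p1@(2,3) p2@(0,2) -> at (0,0): 0 [-], cum=0
Step 2: p0@(0,2) p1@(1,3) p2@ESC -> at (0,0): 0 [-], cum=0
Step 3: p0@ESC p1@(0,3) p2@ESC -> at (0,0): 0 [-], cum=0
Step 4: p0@ESC p1@(0,2) p2@ESC -> at (0,0): 0 [-], cum=0
Step 5: p0@ESC p1@ESC p2@ESC -> at (0,0): 0 [-], cum=0
Total visits = 0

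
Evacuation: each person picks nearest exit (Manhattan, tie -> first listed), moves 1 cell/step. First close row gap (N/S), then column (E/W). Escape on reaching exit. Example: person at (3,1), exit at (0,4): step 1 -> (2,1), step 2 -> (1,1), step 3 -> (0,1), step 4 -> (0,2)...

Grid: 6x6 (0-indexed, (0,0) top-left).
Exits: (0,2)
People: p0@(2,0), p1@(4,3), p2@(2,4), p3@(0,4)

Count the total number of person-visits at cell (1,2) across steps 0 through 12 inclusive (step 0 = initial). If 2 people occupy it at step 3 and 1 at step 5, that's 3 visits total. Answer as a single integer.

Step 0: p0@(2,0) p1@(4,3) p2@(2,4) p3@(0,4) -> at (1,2): 0 [-], cum=0
Step 1: p0@(1,0) p1@(3,3) p2@(1,4) p3@(0,3) -> at (1,2): 0 [-], cum=0
Step 2: p0@(0,0) p1@(2,3) p2@(0,4) p3@ESC -> at (1,2): 0 [-], cum=0
Step 3: p0@(0,1) p1@(1,3) p2@(0,3) p3@ESC -> at (1,2): 0 [-], cum=0
Step 4: p0@ESC p1@(0,3) p2@ESC p3@ESC -> at (1,2): 0 [-], cum=0
Step 5: p0@ESC p1@ESC p2@ESC p3@ESC -> at (1,2): 0 [-], cum=0
Total visits = 0

Answer: 0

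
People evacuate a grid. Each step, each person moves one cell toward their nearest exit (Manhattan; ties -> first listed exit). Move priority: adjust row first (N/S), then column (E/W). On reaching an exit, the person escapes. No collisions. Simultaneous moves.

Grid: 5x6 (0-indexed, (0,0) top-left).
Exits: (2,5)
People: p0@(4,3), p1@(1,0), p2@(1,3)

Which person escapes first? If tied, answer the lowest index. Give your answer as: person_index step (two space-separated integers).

Step 1: p0:(4,3)->(3,3) | p1:(1,0)->(2,0) | p2:(1,3)->(2,3)
Step 2: p0:(3,3)->(2,3) | p1:(2,0)->(2,1) | p2:(2,3)->(2,4)
Step 3: p0:(2,3)->(2,4) | p1:(2,1)->(2,2) | p2:(2,4)->(2,5)->EXIT
Step 4: p0:(2,4)->(2,5)->EXIT | p1:(2,2)->(2,3) | p2:escaped
Step 5: p0:escaped | p1:(2,3)->(2,4) | p2:escaped
Step 6: p0:escaped | p1:(2,4)->(2,5)->EXIT | p2:escaped
Exit steps: [4, 6, 3]
First to escape: p2 at step 3

Answer: 2 3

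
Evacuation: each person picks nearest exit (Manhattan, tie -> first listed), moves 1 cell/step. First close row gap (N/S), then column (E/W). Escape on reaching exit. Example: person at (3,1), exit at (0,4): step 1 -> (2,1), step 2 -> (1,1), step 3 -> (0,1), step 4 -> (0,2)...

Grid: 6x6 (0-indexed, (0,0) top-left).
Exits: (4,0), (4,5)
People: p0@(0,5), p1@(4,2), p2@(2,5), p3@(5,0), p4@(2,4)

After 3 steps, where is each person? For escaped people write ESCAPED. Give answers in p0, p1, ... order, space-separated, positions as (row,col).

Step 1: p0:(0,5)->(1,5) | p1:(4,2)->(4,1) | p2:(2,5)->(3,5) | p3:(5,0)->(4,0)->EXIT | p4:(2,4)->(3,4)
Step 2: p0:(1,5)->(2,5) | p1:(4,1)->(4,0)->EXIT | p2:(3,5)->(4,5)->EXIT | p3:escaped | p4:(3,4)->(4,4)
Step 3: p0:(2,5)->(3,5) | p1:escaped | p2:escaped | p3:escaped | p4:(4,4)->(4,5)->EXIT

(3,5) ESCAPED ESCAPED ESCAPED ESCAPED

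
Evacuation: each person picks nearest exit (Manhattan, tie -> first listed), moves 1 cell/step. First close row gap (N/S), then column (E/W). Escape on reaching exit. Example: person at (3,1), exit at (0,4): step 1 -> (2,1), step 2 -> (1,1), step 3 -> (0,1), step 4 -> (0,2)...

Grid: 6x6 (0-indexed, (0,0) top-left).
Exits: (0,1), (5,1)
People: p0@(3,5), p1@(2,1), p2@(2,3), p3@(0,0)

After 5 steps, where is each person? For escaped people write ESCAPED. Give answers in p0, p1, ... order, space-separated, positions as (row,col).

Step 1: p0:(3,5)->(4,5) | p1:(2,1)->(1,1) | p2:(2,3)->(1,3) | p3:(0,0)->(0,1)->EXIT
Step 2: p0:(4,5)->(5,5) | p1:(1,1)->(0,1)->EXIT | p2:(1,3)->(0,3) | p3:escaped
Step 3: p0:(5,5)->(5,4) | p1:escaped | p2:(0,3)->(0,2) | p3:escaped
Step 4: p0:(5,4)->(5,3) | p1:escaped | p2:(0,2)->(0,1)->EXIT | p3:escaped
Step 5: p0:(5,3)->(5,2) | p1:escaped | p2:escaped | p3:escaped

(5,2) ESCAPED ESCAPED ESCAPED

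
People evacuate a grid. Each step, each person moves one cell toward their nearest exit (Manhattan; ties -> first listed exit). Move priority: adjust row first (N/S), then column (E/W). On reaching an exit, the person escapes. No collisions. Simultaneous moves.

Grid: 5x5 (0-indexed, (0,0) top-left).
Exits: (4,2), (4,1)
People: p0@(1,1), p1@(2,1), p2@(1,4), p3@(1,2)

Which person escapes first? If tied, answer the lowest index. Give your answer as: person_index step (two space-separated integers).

Step 1: p0:(1,1)->(2,1) | p1:(2,1)->(3,1) | p2:(1,4)->(2,4) | p3:(1,2)->(2,2)
Step 2: p0:(2,1)->(3,1) | p1:(3,1)->(4,1)->EXIT | p2:(2,4)->(3,4) | p3:(2,2)->(3,2)
Step 3: p0:(3,1)->(4,1)->EXIT | p1:escaped | p2:(3,4)->(4,4) | p3:(3,2)->(4,2)->EXIT
Step 4: p0:escaped | p1:escaped | p2:(4,4)->(4,3) | p3:escaped
Step 5: p0:escaped | p1:escaped | p2:(4,3)->(4,2)->EXIT | p3:escaped
Exit steps: [3, 2, 5, 3]
First to escape: p1 at step 2

Answer: 1 2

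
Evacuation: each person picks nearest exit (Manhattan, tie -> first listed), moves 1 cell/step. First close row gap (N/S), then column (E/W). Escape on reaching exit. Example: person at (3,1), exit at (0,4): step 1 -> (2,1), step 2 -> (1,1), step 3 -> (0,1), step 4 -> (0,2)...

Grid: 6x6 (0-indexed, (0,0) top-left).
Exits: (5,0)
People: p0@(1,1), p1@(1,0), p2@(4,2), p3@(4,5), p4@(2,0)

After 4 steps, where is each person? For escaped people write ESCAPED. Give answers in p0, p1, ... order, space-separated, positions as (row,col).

Step 1: p0:(1,1)->(2,1) | p1:(1,0)->(2,0) | p2:(4,2)->(5,2) | p3:(4,5)->(5,5) | p4:(2,0)->(3,0)
Step 2: p0:(2,1)->(3,1) | p1:(2,0)->(3,0) | p2:(5,2)->(5,1) | p3:(5,5)->(5,4) | p4:(3,0)->(4,0)
Step 3: p0:(3,1)->(4,1) | p1:(3,0)->(4,0) | p2:(5,1)->(5,0)->EXIT | p3:(5,4)->(5,3) | p4:(4,0)->(5,0)->EXIT
Step 4: p0:(4,1)->(5,1) | p1:(4,0)->(5,0)->EXIT | p2:escaped | p3:(5,3)->(5,2) | p4:escaped

(5,1) ESCAPED ESCAPED (5,2) ESCAPED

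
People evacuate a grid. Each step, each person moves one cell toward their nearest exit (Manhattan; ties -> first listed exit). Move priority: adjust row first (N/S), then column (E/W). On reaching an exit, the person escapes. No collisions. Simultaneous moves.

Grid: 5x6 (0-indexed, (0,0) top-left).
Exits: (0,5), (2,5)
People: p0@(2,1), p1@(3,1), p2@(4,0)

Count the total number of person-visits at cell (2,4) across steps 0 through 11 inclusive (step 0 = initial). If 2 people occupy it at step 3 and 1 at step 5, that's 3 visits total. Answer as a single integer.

Step 0: p0@(2,1) p1@(3,1) p2@(4,0) -> at (2,4): 0 [-], cum=0
Step 1: p0@(2,2) p1@(2,1) p2@(3,0) -> at (2,4): 0 [-], cum=0
Step 2: p0@(2,3) p1@(2,2) p2@(2,0) -> at (2,4): 0 [-], cum=0
Step 3: p0@(2,4) p1@(2,3) p2@(2,1) -> at (2,4): 1 [p0], cum=1
Step 4: p0@ESC p1@(2,4) p2@(2,2) -> at (2,4): 1 [p1], cum=2
Step 5: p0@ESC p1@ESC p2@(2,3) -> at (2,4): 0 [-], cum=2
Step 6: p0@ESC p1@ESC p2@(2,4) -> at (2,4): 1 [p2], cum=3
Step 7: p0@ESC p1@ESC p2@ESC -> at (2,4): 0 [-], cum=3
Total visits = 3

Answer: 3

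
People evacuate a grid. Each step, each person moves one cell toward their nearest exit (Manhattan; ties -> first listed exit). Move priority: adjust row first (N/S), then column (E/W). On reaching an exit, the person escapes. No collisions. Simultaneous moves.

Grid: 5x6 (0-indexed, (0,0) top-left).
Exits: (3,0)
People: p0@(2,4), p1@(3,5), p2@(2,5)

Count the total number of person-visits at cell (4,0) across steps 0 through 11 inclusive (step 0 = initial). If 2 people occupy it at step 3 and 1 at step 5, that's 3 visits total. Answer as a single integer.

Answer: 0

Derivation:
Step 0: p0@(2,4) p1@(3,5) p2@(2,5) -> at (4,0): 0 [-], cum=0
Step 1: p0@(3,4) p1@(3,4) p2@(3,5) -> at (4,0): 0 [-], cum=0
Step 2: p0@(3,3) p1@(3,3) p2@(3,4) -> at (4,0): 0 [-], cum=0
Step 3: p0@(3,2) p1@(3,2) p2@(3,3) -> at (4,0): 0 [-], cum=0
Step 4: p0@(3,1) p1@(3,1) p2@(3,2) -> at (4,0): 0 [-], cum=0
Step 5: p0@ESC p1@ESC p2@(3,1) -> at (4,0): 0 [-], cum=0
Step 6: p0@ESC p1@ESC p2@ESC -> at (4,0): 0 [-], cum=0
Total visits = 0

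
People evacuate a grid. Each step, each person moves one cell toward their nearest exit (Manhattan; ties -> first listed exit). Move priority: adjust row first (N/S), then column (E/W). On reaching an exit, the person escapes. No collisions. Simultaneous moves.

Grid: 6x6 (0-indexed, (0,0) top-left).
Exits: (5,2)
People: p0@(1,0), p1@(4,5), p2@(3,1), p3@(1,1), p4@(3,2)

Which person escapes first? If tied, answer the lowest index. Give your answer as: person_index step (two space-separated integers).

Answer: 4 2

Derivation:
Step 1: p0:(1,0)->(2,0) | p1:(4,5)->(5,5) | p2:(3,1)->(4,1) | p3:(1,1)->(2,1) | p4:(3,2)->(4,2)
Step 2: p0:(2,0)->(3,0) | p1:(5,5)->(5,4) | p2:(4,1)->(5,1) | p3:(2,1)->(3,1) | p4:(4,2)->(5,2)->EXIT
Step 3: p0:(3,0)->(4,0) | p1:(5,4)->(5,3) | p2:(5,1)->(5,2)->EXIT | p3:(3,1)->(4,1) | p4:escaped
Step 4: p0:(4,0)->(5,0) | p1:(5,3)->(5,2)->EXIT | p2:escaped | p3:(4,1)->(5,1) | p4:escaped
Step 5: p0:(5,0)->(5,1) | p1:escaped | p2:escaped | p3:(5,1)->(5,2)->EXIT | p4:escaped
Step 6: p0:(5,1)->(5,2)->EXIT | p1:escaped | p2:escaped | p3:escaped | p4:escaped
Exit steps: [6, 4, 3, 5, 2]
First to escape: p4 at step 2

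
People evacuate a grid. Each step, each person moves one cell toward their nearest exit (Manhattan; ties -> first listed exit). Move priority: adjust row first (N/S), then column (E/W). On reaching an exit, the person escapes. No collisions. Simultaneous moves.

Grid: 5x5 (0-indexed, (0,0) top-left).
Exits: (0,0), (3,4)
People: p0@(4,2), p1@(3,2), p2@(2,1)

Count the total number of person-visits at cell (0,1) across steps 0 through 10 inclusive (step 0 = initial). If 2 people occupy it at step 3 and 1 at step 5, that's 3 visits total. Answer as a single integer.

Step 0: p0@(4,2) p1@(3,2) p2@(2,1) -> at (0,1): 0 [-], cum=0
Step 1: p0@(3,2) p1@(3,3) p2@(1,1) -> at (0,1): 0 [-], cum=0
Step 2: p0@(3,3) p1@ESC p2@(0,1) -> at (0,1): 1 [p2], cum=1
Step 3: p0@ESC p1@ESC p2@ESC -> at (0,1): 0 [-], cum=1
Total visits = 1

Answer: 1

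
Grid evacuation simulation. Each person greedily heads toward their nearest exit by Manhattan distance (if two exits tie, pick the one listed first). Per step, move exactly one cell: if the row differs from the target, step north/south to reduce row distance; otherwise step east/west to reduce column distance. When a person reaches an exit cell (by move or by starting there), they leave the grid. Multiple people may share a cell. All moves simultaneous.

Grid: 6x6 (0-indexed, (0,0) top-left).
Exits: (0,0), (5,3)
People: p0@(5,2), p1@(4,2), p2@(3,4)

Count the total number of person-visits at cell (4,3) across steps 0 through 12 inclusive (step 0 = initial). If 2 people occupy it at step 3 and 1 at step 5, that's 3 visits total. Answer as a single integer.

Step 0: p0@(5,2) p1@(4,2) p2@(3,4) -> at (4,3): 0 [-], cum=0
Step 1: p0@ESC p1@(5,2) p2@(4,4) -> at (4,3): 0 [-], cum=0
Step 2: p0@ESC p1@ESC p2@(5,4) -> at (4,3): 0 [-], cum=0
Step 3: p0@ESC p1@ESC p2@ESC -> at (4,3): 0 [-], cum=0
Total visits = 0

Answer: 0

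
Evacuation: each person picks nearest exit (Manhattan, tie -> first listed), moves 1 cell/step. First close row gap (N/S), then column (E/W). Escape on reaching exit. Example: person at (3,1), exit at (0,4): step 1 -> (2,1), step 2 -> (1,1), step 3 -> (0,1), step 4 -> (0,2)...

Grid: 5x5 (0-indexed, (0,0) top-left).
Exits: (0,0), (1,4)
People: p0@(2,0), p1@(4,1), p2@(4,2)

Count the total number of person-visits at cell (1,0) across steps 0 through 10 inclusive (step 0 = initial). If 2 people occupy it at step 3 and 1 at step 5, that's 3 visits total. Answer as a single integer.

Step 0: p0@(2,0) p1@(4,1) p2@(4,2) -> at (1,0): 0 [-], cum=0
Step 1: p0@(1,0) p1@(3,1) p2@(3,2) -> at (1,0): 1 [p0], cum=1
Step 2: p0@ESC p1@(2,1) p2@(2,2) -> at (1,0): 0 [-], cum=1
Step 3: p0@ESC p1@(1,1) p2@(1,2) -> at (1,0): 0 [-], cum=1
Step 4: p0@ESC p1@(0,1) p2@(1,3) -> at (1,0): 0 [-], cum=1
Step 5: p0@ESC p1@ESC p2@ESC -> at (1,0): 0 [-], cum=1
Total visits = 1

Answer: 1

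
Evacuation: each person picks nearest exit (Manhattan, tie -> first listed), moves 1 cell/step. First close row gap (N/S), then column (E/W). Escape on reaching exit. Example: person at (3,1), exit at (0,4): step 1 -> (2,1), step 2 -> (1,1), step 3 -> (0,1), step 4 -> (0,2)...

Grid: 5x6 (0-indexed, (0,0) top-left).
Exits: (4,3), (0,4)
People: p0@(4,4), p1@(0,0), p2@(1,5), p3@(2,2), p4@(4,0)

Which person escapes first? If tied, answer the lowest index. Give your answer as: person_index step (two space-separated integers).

Step 1: p0:(4,4)->(4,3)->EXIT | p1:(0,0)->(0,1) | p2:(1,5)->(0,5) | p3:(2,2)->(3,2) | p4:(4,0)->(4,1)
Step 2: p0:escaped | p1:(0,1)->(0,2) | p2:(0,5)->(0,4)->EXIT | p3:(3,2)->(4,2) | p4:(4,1)->(4,2)
Step 3: p0:escaped | p1:(0,2)->(0,3) | p2:escaped | p3:(4,2)->(4,3)->EXIT | p4:(4,2)->(4,3)->EXIT
Step 4: p0:escaped | p1:(0,3)->(0,4)->EXIT | p2:escaped | p3:escaped | p4:escaped
Exit steps: [1, 4, 2, 3, 3]
First to escape: p0 at step 1

Answer: 0 1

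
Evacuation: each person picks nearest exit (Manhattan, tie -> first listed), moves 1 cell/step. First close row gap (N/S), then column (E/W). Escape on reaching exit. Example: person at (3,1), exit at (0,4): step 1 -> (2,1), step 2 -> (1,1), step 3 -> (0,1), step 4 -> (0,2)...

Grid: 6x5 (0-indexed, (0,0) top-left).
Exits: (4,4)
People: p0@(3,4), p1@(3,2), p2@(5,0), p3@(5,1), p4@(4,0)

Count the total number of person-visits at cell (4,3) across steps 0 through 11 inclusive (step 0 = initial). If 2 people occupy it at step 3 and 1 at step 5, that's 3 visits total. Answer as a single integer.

Answer: 4

Derivation:
Step 0: p0@(3,4) p1@(3,2) p2@(5,0) p3@(5,1) p4@(4,0) -> at (4,3): 0 [-], cum=0
Step 1: p0@ESC p1@(4,2) p2@(4,0) p3@(4,1) p4@(4,1) -> at (4,3): 0 [-], cum=0
Step 2: p0@ESC p1@(4,3) p2@(4,1) p3@(4,2) p4@(4,2) -> at (4,3): 1 [p1], cum=1
Step 3: p0@ESC p1@ESC p2@(4,2) p3@(4,3) p4@(4,3) -> at (4,3): 2 [p3,p4], cum=3
Step 4: p0@ESC p1@ESC p2@(4,3) p3@ESC p4@ESC -> at (4,3): 1 [p2], cum=4
Step 5: p0@ESC p1@ESC p2@ESC p3@ESC p4@ESC -> at (4,3): 0 [-], cum=4
Total visits = 4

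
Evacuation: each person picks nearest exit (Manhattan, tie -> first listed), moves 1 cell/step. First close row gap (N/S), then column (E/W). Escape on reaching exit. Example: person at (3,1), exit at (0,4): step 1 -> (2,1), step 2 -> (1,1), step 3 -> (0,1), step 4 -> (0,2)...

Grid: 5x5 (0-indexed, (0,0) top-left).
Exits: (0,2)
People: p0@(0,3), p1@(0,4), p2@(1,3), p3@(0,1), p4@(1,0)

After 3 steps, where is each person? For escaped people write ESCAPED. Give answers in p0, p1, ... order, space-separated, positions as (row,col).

Step 1: p0:(0,3)->(0,2)->EXIT | p1:(0,4)->(0,3) | p2:(1,3)->(0,3) | p3:(0,1)->(0,2)->EXIT | p4:(1,0)->(0,0)
Step 2: p0:escaped | p1:(0,3)->(0,2)->EXIT | p2:(0,3)->(0,2)->EXIT | p3:escaped | p4:(0,0)->(0,1)
Step 3: p0:escaped | p1:escaped | p2:escaped | p3:escaped | p4:(0,1)->(0,2)->EXIT

ESCAPED ESCAPED ESCAPED ESCAPED ESCAPED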